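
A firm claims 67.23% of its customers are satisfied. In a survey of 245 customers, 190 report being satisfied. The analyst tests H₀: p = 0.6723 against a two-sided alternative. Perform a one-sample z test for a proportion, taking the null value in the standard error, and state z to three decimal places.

z = 3.442

p̂ = 190/245 = 0.775510.
Under H₀, SE = √(0.6723·0.3277/245) = √(0.000899236) = 0.029987.
z = (0.775510 − 0.6723)/0.029987 = 0.103210/0.029987 = 3.442.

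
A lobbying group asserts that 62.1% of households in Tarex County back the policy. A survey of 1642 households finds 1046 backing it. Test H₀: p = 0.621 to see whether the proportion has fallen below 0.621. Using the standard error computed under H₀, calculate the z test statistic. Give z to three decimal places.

p̂ = 1046/1642 = 0.63703.
Under H₀, SE = √(0.621·0.379/1642) = √(0.000143337) = 0.01197.
z = (0.63703 − 0.621)/0.01197 = 0.01603/0.01197 = 1.339.
p-value = P(Z < 1.339) ≈ 0.9097.

z = 1.339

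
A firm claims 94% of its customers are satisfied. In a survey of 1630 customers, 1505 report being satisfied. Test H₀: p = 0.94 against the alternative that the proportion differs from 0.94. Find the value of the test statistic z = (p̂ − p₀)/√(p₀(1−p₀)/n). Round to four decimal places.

p̂ = 1505/1630 ≈ 0.9233129.
SE = √(p₀(1−p₀)/n) = √(0.0564/1630) = 0.0058823.
z = (0.9233129 − 0.94)/0.0058823 = -0.0166871/0.0058823 = -2.8368.
Two-sided p-value ≈ 2·Φ(−2.837) = 0.0046.

z = -2.8368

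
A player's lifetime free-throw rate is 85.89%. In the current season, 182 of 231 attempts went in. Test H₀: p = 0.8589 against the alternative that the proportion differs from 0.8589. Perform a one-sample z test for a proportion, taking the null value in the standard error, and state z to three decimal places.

p̂ = 182/231 = 0.78788.
SE = √(p₀(1−p₀)/n) = √(0.12119/231) = 0.02290.
z = (0.78788 − 0.8589)/0.02290 = -0.07102/0.02290 = -3.101.

z = -3.101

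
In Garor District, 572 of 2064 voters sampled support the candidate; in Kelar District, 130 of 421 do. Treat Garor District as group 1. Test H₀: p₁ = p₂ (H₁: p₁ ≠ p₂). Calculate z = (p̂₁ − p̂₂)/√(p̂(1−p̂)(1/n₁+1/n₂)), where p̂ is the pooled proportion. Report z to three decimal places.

p̂₁ = 572/2064 = 0.27713, p̂₂ = 130/421 = 0.30879.
Pooled p̂ = (572+130)/(2064+421) = 702/2485 = 0.28249.
SE = √(0.202692 × 0.00285979) = 0.02408.
z = (0.27713 − 0.30879)/0.02408 = -0.03166/0.02408 = -1.315.
p-value = 2·P(Z > 1.315) ≈ 0.1886.

z = -1.315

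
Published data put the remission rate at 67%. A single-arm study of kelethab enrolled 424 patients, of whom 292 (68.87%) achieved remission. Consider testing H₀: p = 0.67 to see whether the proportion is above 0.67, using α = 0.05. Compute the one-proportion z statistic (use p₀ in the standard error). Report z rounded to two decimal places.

z = 0.82

p̂ = 292/424 ≈ 0.6887.
Under H₀, SE = √(0.67·0.33/424) = √(0.000521462) = 0.0228.
z = (0.6887 − 0.67)/0.0228 = 0.0187/0.0228 = 0.82.
p-value = P(Z > 0.818) ≈ 0.2067, so at α = 0.05 we fail to reject H₀.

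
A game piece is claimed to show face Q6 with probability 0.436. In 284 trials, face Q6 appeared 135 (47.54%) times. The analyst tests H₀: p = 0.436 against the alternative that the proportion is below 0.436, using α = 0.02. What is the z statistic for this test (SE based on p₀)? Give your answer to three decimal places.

z = 1.337

p̂ = 135/284 = 0.47535.
Standard error under H₀: √(0.436×0.564/284) = 0.02943.
z = (0.47535 − 0.436)/0.02943 = 0.03935/0.02943 = 1.337.
p-value = P(Z < 1.337) ≈ 0.9094, so at α = 0.02 we fail to reject H₀.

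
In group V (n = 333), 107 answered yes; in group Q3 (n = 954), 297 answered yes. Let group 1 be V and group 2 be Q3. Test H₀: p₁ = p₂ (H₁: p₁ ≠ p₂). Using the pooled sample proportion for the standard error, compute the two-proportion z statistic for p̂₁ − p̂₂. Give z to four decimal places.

z = 0.3386

p̂₁ = 107/333 = 0.3213213, p̂₂ = 297/954 = 0.3113208.
Pooled p̂ = (107+297)/(333+954) = 404/1287 = 0.3139083.
SE = √(p̂(1−p̂)(1/n₁+1/n₂)) = √(0.3139083·0.6860917·0.00405122) = √(0.000872511) = 0.0295383.
z = (0.3213213 − 0.3113208)/0.0295383 = 0.0100005/0.0295383 = 0.3386.
Two-sided p-value ≈ 2·Φ(−0.339) = 0.7349.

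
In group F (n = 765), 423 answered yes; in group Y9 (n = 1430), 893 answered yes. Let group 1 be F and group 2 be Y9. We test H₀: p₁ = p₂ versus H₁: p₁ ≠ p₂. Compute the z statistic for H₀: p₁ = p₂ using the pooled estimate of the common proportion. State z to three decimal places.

z = -3.259

p̂₁ = 423/765 = 0.55294, p̂₂ = 893/1430 = 0.62448.
Pooled p̂ = (423+893)/(765+1430) = 1316/2195 = 0.59954.
SE = √(0.240091 × 0.00200649) = 0.02195.
z = (0.55294 − 0.62448)/0.02195 = -0.07154/0.02195 = -3.259.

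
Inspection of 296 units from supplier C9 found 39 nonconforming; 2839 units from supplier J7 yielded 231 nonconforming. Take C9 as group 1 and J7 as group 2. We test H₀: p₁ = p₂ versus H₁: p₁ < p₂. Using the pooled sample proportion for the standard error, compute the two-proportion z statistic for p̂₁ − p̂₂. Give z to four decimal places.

z = 2.9407

p̂₁ = 39/296 = 0.1317568, p̂₂ = 231/2839 = 0.0813667.
Pooled p̂ = (39+231)/(296+2839) = 270/3135 = 0.0861244.
SE = √(0.078707 × 0.00373062) = 0.0171355.
z = (0.1317568 − 0.0813667)/0.0171355 = 0.0503901/0.0171355 = 2.9407.
p-value = P(Z < 2.941) ≈ 0.9984.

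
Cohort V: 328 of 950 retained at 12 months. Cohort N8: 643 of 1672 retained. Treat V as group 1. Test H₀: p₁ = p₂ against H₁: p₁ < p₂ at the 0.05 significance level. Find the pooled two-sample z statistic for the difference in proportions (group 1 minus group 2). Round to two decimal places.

p̂₁ = 328/950 ≈ 0.34526, p̂₂ = 643/1672 ≈ 0.38457.
Pooled p̂ = (328+643)/(950+1672) = 971/2622 = 0.37033.
SE = √(p̂(1−p̂)(1/n₁+1/n₂)) = √(0.37033·0.62967·0.00165072) = √(0.000384923) = 0.01962.
z = (0.34526 − 0.38457)/0.01962 = -0.03931/0.01962 = -2.00.
p-value = P(Z < -2.003) ≈ 0.0226. With α = 0.05, reject H₀.

z = -2.00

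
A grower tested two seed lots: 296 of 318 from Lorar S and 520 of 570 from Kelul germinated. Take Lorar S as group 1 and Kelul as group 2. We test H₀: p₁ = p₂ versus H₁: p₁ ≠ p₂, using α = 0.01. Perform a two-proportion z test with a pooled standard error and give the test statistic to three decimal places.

z = 0.970

p̂₁ = 296/318 ≈ 0.93082, p̂₂ = 520/570 ≈ 0.91228.
Pooled p̂ = (296+520)/(318+570) = 816/888 = 0.91892.
SE = √(0.0745069 × 0.00489904) = 0.01911.
z = (0.93082 − 0.91228)/0.01911 = 0.01854/0.01911 = 0.970.
p-value = 2·P(Z > 0.970) ≈ 0.3319, so at α = 0.01 we fail to reject H₀.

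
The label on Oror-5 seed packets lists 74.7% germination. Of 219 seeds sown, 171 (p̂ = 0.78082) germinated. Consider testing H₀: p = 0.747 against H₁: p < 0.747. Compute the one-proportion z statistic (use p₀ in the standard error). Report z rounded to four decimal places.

z = 1.1513

p̂ = 171/219 ≈ 0.780822.
Standard error under H₀: √(0.747×0.253/219) = 0.029376.
z = (0.780822 − 0.747)/0.029376 = 0.033822/0.029376 = 1.1513.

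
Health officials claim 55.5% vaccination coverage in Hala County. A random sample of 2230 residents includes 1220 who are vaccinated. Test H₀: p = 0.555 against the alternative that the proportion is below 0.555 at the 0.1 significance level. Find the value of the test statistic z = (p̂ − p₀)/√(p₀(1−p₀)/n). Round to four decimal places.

z = -0.7521

p̂ = 1220/2230 = 0.547085.
SE = √(p₀(1−p₀)/n) = √(0.24698/2230) = 0.010524.
z = (0.547085 − 0.555)/0.010524 = -0.007915/0.010524 = -0.7521.
p-value = P(Z < -0.752) ≈ 0.2260. With α = 0.1, fail to reject H₀.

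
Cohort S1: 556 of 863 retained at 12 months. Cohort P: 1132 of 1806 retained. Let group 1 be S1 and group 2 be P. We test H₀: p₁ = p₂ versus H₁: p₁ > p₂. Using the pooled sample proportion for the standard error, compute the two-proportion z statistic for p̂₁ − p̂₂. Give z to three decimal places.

z = 0.875

p̂₁ = 556/863 = 0.64426, p̂₂ = 1132/1806 = 0.62680.
Pooled p̂ = (556+1132)/(863+1806) = 1688/2669 = 0.63245.
SE = √(0.232458 × 0.00171246) = 0.01995.
z = (0.64426 − 0.62680)/0.01995 = 0.01746/0.01995 = 0.875.
p-value = P(Z > 0.875) ≈ 0.1907.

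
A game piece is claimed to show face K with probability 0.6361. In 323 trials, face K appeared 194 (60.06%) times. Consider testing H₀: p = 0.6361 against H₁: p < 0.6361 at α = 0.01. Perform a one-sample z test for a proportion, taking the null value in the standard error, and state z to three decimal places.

p̂ = 194/323 ≈ 0.60062.
Under H₀, SE = √(0.6361·0.3639/323) = √(0.000716646) = 0.02677.
z = (0.60062 − 0.6361)/0.02677 = -0.03548/0.02677 = -1.325.
p-value = P(Z < -1.325) ≈ 0.0925. With α = 0.01, fail to reject H₀.

z = -1.325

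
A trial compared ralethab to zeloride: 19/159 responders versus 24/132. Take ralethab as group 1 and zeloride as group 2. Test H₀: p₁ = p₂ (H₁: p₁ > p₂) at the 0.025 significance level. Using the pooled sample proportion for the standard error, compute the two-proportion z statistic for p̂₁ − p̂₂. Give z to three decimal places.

p̂₁ = 19/159 = 0.11950, p̂₂ = 24/132 = 0.18182.
Pooled p̂ = (19+24)/(159+132) = 43/291 = 0.14777.
SE = √(0.125931 × 0.0138651) = 0.04179.
z = (0.11950 − 0.18182)/0.04179 = -0.06232/0.04179 = -1.491.
p-value = P(Z > -1.491) ≈ 0.9321, so at α = 0.025 we fail to reject H₀.

z = -1.491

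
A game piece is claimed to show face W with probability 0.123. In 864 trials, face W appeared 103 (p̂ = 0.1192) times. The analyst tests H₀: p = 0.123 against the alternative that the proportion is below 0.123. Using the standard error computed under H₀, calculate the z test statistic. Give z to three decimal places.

p̂ = 103/864 ≈ 0.11921.
Under H₀, SE = √(0.123·0.877/864) = √(0.000124851) = 0.01117.
z = (0.11921 − 0.123)/0.01117 = -0.00379/0.01117 = -0.339.
p-value = P(Z < -0.339) ≈ 0.3673.

z = -0.339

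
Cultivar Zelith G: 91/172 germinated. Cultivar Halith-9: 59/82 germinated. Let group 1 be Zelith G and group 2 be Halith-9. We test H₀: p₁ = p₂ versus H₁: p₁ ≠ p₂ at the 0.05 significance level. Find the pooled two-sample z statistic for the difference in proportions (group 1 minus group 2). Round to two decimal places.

z = -2.89

p̂₁ = 91/172 = 0.52907, p̂₂ = 59/82 = 0.71951.
Pooled p̂ = (91+59)/(172+82) = 150/254 = 0.59055.
SE = √(0.2418 × 0.0180091) = 0.06599.
z = (0.52907 − 0.71951)/0.06599 = -0.19044/0.06599 = -2.89.
Two-sided p-value ≈ 2·Φ(−2.886) = 0.0039, so at α = 0.05 we reject H₀.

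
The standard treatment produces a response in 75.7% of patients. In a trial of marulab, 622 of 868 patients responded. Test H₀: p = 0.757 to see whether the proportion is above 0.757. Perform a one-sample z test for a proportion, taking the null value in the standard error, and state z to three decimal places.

z = -2.776

p̂ = 622/868 = 0.716590.
SE = √(p₀(1−p₀)/n) = √(0.18395/868) = 0.014558.
z = (0.716590 − 0.757)/0.014558 = -0.040410/0.014558 = -2.776.
p-value = P(Z > -2.776) ≈ 0.9972.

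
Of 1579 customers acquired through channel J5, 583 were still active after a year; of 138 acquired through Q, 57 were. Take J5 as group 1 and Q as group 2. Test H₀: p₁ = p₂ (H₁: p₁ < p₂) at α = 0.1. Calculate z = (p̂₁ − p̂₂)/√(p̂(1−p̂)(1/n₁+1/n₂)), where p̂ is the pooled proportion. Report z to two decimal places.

z = -1.02

p̂₁ = 583/1579 = 0.3692, p̂₂ = 57/138 = 0.4130.
Pooled p̂ = (583+57)/(1579+138) = 640/1717 = 0.3727.
SE = √(0.233806 × 0.00787969) = 0.0429.
z = (0.3692 − 0.4130)/0.0429 = -0.0438/0.0429 = -1.02.
p-value = P(Z < -1.021) ≈ 0.1536. With α = 0.1, fail to reject H₀.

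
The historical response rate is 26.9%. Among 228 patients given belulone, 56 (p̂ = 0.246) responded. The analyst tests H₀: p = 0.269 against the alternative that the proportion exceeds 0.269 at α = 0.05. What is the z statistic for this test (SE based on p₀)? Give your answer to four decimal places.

z = -0.7963

p̂ = 56/228 = 0.245614.
SE = √(p₀(1−p₀)/n) = √(0.19664/228) = 0.029368.
z = (0.245614 − 0.269)/0.029368 = -0.023386/0.029368 = -0.7963.
p-value = P(Z > -0.796) ≈ 0.7871; since p > α = 0.05, fail to reject H₀.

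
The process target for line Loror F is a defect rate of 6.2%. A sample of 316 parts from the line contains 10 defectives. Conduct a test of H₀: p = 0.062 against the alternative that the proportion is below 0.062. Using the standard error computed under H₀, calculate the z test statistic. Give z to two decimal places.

p̂ = 10/316 ≈ 0.0316.
SE = √(p₀(1−p₀)/n) = √(0.058156/316) = 0.0136.
z = (0.0316 − 0.062)/0.0136 = -0.0304/0.0136 = -2.24.
p-value = P(Z < -2.238) ≈ 0.0126.

z = -2.24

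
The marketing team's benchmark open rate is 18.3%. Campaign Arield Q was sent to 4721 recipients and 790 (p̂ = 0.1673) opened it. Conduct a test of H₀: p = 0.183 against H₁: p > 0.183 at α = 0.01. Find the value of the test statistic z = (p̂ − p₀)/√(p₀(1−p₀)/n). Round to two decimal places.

p̂ = 790/4721 = 0.16734.
SE = √(p₀(1−p₀)/n) = √(0.14951/4721) = 0.00563.
z = (0.16734 − 0.183)/0.00563 = -0.01566/0.00563 = -2.78.
p-value = P(Z > -2.783) ≈ 0.9973. With α = 0.01, fail to reject H₀.

z = -2.78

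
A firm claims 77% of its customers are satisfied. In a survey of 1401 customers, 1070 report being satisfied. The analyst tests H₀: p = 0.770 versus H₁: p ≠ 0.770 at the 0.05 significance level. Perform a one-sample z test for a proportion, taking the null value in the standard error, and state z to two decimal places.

p̂ = 1070/1401 = 0.7637.
SE = √(p₀(1−p₀)/n) = √(0.1771/1401) = 0.0112.
z = (0.7637 − 0.77)/0.0112 = -0.0063/0.0112 = -0.56.
Two-sided p-value ≈ 2·Φ(−0.557) = 0.5777, so at α = 0.05 we fail to reject H₀.

z = -0.56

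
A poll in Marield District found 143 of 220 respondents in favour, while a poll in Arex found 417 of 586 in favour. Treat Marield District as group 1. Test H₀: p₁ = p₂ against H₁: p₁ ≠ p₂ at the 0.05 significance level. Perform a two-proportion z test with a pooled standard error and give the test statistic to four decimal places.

z = -1.6919

p̂₁ = 143/220 ≈ 0.650000, p̂₂ = 417/586 ≈ 0.711604.
Pooled p̂ = (143+417)/(220+586) = 560/806 = 0.694789.
SE = √(0.212057 × 0.00625194) = 0.036411.
z = (0.650000 − 0.711604)/0.036411 = -0.061604/0.036411 = -1.6919.
Two-sided p-value ≈ 2·Φ(−1.692) = 0.0907. With α = 0.05, fail to reject H₀.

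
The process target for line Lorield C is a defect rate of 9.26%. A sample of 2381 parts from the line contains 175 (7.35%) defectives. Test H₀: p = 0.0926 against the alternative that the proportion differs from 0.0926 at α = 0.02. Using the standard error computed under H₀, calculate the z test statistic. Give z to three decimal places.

z = -3.215

p̂ = 175/2381 ≈ 0.07350.
SE = √(p₀(1−p₀)/n) = √(0.084025/2381) = 0.00594.
z = (0.07350 − 0.0926)/0.00594 = -0.01910/0.00594 = -3.215.
Two-sided p-value ≈ 2·Φ(−3.215) = 0.0013; since p < α = 0.02, reject H₀.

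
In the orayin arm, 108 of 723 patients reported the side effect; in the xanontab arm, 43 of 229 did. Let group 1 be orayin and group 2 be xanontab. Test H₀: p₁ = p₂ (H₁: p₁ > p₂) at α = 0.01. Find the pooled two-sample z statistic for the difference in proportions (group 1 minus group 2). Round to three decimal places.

z = -1.386

p̂₁ = 108/723 ≈ 0.14938, p̂₂ = 43/229 ≈ 0.18777.
Pooled p̂ = (108+43)/(723+229) = 151/952 = 0.15861.
SE = √(p̂(1−p̂)(1/n₁+1/n₂)) = √(0.15861·0.84139·0.00574994) = √(0.000767359) = 0.02770.
z = (0.14938 − 0.18777)/0.02770 = -0.03839/0.02770 = -1.386.
p-value = P(Z > -1.386) ≈ 0.9171. With α = 0.01, fail to reject H₀.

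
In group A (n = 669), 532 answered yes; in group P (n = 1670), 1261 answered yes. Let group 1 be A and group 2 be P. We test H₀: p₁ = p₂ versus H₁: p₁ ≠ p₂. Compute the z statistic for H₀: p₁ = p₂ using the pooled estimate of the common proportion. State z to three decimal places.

p̂₁ = 532/669 = 0.79522, p̂₂ = 1261/1670 = 0.75509.
Pooled p̂ = (532+1261)/(669+1670) = 1793/2339 = 0.76657.
SE = √(0.178942 × 0.00209357) = 0.01936.
z = (0.79522 − 0.75509)/0.01936 = 0.04013/0.01936 = 2.073.

z = 2.073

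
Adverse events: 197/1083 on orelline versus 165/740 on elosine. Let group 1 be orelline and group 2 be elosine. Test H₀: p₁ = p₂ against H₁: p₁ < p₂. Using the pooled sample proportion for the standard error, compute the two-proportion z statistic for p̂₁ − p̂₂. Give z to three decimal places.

z = -2.159

p̂₁ = 197/1083 ≈ 0.181902, p̂₂ = 165/740 ≈ 0.222973.
Pooled p̂ = (197+165)/(1083+740) = 362/1823 = 0.198574.
SE = √(p̂(1−p̂)(1/n₁+1/n₂)) = √(0.198574·0.801426·0.00227471) = √(0.000362003) = 0.019026.
z = (0.181902 − 0.222973)/0.019026 = -0.041071/0.019026 = -2.159.
p-value = P(Z < -2.159) ≈ 0.0154.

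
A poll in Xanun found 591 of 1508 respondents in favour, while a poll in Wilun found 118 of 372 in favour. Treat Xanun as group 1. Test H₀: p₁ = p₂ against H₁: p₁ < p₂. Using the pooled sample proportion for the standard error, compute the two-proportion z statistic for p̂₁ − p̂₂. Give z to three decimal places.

p̂₁ = 591/1508 = 0.39191, p̂₂ = 118/372 = 0.31720.
Pooled p̂ = (591+118)/(1508+372) = 709/1880 = 0.37713.
SE = √(0.234902 × 0.0033513) = 0.02806.
z = (0.39191 − 0.31720)/0.02806 = 0.07471/0.02806 = 2.663.
p-value = P(Z < 2.663) ≈ 0.9961.

z = 2.663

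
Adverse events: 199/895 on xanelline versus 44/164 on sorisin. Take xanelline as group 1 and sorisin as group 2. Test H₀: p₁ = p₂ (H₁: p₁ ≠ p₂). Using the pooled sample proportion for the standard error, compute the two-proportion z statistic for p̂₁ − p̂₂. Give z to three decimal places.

p̂₁ = 199/895 ≈ 0.22235, p̂₂ = 44/164 ≈ 0.26829.
Pooled p̂ = (199+44)/(895+164) = 243/1059 = 0.22946.
SE = √(p̂(1−p̂)(1/n₁+1/n₂)) = √(0.22946·0.77054·0.00721488) = √(0.00127566) = 0.03572.
z = (0.22235 − 0.26829)/0.03572 = -0.04594/0.03572 = -1.286.
Two-sided p-value ≈ 2·Φ(−1.286) = 0.1983.

z = -1.286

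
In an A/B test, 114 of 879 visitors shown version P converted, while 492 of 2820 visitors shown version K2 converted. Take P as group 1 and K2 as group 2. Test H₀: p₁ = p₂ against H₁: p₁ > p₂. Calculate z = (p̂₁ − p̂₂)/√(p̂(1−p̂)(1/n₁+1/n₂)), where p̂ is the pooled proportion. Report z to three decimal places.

p̂₁ = 114/879 ≈ 0.129693, p̂₂ = 492/2820 ≈ 0.174468.
Pooled p̂ = (114+492)/(879+2820) = 606/3699 = 0.163828.
SE = √(0.136988 × 0.00149227) = 0.014298.
z = (0.129693 − 0.174468)/0.014298 = -0.044775/0.014298 = -3.132.

z = -3.132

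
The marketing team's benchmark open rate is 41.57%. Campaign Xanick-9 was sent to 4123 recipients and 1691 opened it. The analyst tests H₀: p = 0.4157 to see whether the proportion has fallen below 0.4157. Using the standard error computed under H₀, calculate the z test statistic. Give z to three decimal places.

z = -0.725

p̂ = 1691/4123 ≈ 0.410138.
Standard error under H₀: √(0.4157×0.5843/4123) = 0.007675.
z = (0.410138 − 0.4157)/0.007675 = -0.005562/0.007675 = -0.725.
p-value = P(Z < -0.725) ≈ 0.2343.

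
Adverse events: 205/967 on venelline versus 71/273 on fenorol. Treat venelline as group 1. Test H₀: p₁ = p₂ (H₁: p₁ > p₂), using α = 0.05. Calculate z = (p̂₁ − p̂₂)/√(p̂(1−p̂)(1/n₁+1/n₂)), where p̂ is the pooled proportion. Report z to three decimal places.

z = -1.686

p̂₁ = 205/967 ≈ 0.21200, p̂₂ = 71/273 ≈ 0.26007.
Pooled p̂ = (205+71)/(967+273) = 276/1240 = 0.22258.
SE = √(0.173039 × 0.00469713) = 0.02851.
z = (0.21200 − 0.26007)/0.02851 = -0.04807/0.02851 = -1.686.
p-value = P(Z > -1.686) ≈ 0.9541. With α = 0.05, fail to reject H₀.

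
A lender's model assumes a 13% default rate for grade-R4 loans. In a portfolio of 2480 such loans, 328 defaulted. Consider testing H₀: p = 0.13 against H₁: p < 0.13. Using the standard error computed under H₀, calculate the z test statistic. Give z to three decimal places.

z = 0.334

p̂ = 328/2480 ≈ 0.132258.
Under H₀, SE = √(0.13·0.87/2480) = √(4.56048e-05) = 0.006753.
z = (0.132258 − 0.13)/0.006753 = 0.002258/0.006753 = 0.334.
p-value = P(Z < 0.334) ≈ 0.6310.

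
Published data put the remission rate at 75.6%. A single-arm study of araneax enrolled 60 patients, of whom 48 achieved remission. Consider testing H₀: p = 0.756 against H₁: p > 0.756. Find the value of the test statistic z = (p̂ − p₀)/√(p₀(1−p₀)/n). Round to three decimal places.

p̂ = 48/60 ≈ 0.80000.
Standard error under H₀: √(0.756×0.244/60) = 0.05545.
z = (0.80000 − 0.756)/0.05545 = 0.04400/0.05545 = 0.794.

z = 0.794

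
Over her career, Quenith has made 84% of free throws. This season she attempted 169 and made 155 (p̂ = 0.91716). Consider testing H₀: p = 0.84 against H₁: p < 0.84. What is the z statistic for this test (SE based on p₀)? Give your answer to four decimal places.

z = 2.7361

p̂ = 155/169 ≈ 0.9171598.
SE = √(p₀(1−p₀)/n) = √(0.1344/169) = 0.0282005.
z = (0.9171598 − 0.84)/0.0282005 = 0.0771598/0.0282005 = 2.7361.
p-value = P(Z < 2.736) ≈ 0.9969.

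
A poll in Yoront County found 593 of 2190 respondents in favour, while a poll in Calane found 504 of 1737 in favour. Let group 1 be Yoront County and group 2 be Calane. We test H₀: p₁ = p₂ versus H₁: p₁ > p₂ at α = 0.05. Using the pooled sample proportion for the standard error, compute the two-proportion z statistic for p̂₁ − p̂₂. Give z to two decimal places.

p̂₁ = 593/2190 ≈ 0.27078, p̂₂ = 504/1737 ≈ 0.29016.
Pooled p̂ = (593+504)/(2190+1737) = 1097/3927 = 0.27935.
SE = √(p̂(1−p̂)(1/n₁+1/n₂)) = √(0.27935·0.72065·0.00103233) = √(0.00020782) = 0.01442.
z = (0.27078 − 0.29016)/0.01442 = -0.01938/0.01442 = -1.34.
p-value = P(Z > -1.344) ≈ 0.9106; since p > α = 0.05, fail to reject H₀.

z = -1.34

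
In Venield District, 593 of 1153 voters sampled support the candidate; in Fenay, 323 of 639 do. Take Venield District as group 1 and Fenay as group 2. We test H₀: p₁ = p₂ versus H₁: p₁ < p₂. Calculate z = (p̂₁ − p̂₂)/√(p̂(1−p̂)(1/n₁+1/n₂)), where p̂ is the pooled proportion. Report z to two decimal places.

z = 0.36

p̂₁ = 593/1153 = 0.5143, p̂₂ = 323/639 = 0.5055.
Pooled p̂ = (593+323)/(1153+639) = 916/1792 = 0.5112.
SE = √(0.249875 × 0.00243225) = 0.0247.
z = (0.5143 − 0.5055)/0.0247 = 0.0088/0.0247 = 0.36.
p-value = P(Z < 0.358) ≈ 0.6399.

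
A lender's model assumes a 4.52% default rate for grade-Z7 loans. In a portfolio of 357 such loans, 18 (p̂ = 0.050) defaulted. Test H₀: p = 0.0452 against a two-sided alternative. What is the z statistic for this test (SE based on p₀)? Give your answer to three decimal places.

p̂ = 18/357 ≈ 0.05042.
Under H₀, SE = √(0.0452·0.9548/357) = √(0.000120888) = 0.01099.
z = (0.05042 − 0.0452)/0.01099 = 0.00522/0.01099 = 0.475.
p-value = 2·P(Z > 0.475) ≈ 0.6349.

z = 0.475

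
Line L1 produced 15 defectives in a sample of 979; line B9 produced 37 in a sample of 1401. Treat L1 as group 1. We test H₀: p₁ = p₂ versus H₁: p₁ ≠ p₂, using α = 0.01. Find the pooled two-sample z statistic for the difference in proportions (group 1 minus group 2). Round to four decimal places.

p̂₁ = 15/979 ≈ 0.0153218, p̂₂ = 37/1401 ≈ 0.0264097.
Pooled p̂ = (15+37)/(979+1401) = 52/2380 = 0.0218487.
SE = √(0.0213714 × 0.00173523) = 0.0060897.
z = (0.0153218 − 0.0264097)/0.0060897 = -0.0110879/0.0060897 = -1.8208.
p-value = 2·P(Z > 1.821) ≈ 0.0686. With α = 0.01, fail to reject H₀.

z = -1.8208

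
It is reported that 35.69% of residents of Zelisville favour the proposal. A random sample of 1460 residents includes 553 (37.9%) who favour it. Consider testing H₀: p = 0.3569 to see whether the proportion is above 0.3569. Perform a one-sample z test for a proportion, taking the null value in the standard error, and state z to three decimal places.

z = 1.744

p̂ = 553/1460 ≈ 0.37877.
Standard error under H₀: √(0.3569×0.6431/1460) = 0.01254.
z = (0.37877 − 0.3569)/0.01254 = 0.02187/0.01254 = 1.744.
p-value = P(Z > 1.744) ≈ 0.0406.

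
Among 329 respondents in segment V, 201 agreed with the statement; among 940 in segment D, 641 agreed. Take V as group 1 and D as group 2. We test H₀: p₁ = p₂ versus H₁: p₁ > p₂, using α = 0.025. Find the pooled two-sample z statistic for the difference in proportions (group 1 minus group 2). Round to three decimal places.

p̂₁ = 201/329 = 0.61094, p̂₂ = 641/940 = 0.68191.
Pooled p̂ = (201+641)/(329+940) = 842/1269 = 0.66351.
SE = √(0.223263 × 0.00410334) = 0.03027.
z = (0.61094 − 0.68191)/0.03027 = -0.07097/0.03027 = -2.345.
p-value = P(Z > -2.345) ≈ 0.9905. With α = 0.025, fail to reject H₀.

z = -2.345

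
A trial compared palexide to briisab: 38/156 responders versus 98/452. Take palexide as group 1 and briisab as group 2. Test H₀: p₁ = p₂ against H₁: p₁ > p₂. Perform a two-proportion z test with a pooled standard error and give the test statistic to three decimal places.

p̂₁ = 38/156 = 0.24359, p̂₂ = 98/452 = 0.21681.
Pooled p̂ = (38+98)/(156+452) = 136/608 = 0.22368.
SE = √(0.17365 × 0.00862265) = 0.03870.
z = (0.24359 − 0.21681)/0.03870 = 0.02678/0.03870 = 0.692.
p-value = P(Z > 0.692) ≈ 0.2445.

z = 0.692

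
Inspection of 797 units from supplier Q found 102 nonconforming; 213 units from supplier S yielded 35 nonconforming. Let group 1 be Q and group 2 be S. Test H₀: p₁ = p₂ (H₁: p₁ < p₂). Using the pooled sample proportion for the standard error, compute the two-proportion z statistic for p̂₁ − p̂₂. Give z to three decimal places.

p̂₁ = 102/797 ≈ 0.12798, p̂₂ = 35/213 ≈ 0.16432.
Pooled p̂ = (102+35)/(797+213) = 137/1010 = 0.13564.
SE = √(0.117244 × 0.00594954) = 0.02641.
z = (0.12798 − 0.16432)/0.02641 = -0.03634/0.02641 = -1.376.

z = -1.376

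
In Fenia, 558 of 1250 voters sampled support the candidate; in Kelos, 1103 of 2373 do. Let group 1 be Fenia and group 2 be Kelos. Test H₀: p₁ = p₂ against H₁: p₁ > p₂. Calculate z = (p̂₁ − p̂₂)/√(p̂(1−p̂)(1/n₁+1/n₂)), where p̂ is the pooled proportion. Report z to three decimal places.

z = -1.057

p̂₁ = 558/1250 = 0.44640, p̂₂ = 1103/2373 = 0.46481.
Pooled p̂ = (558+1103)/(1250+2373) = 1661/3623 = 0.45846.
SE = √(0.248274 × 0.00122141) = 0.01741.
z = (0.44640 − 0.46481)/0.01741 = -0.01841/0.01741 = -1.057.
p-value = P(Z > -1.057) ≈ 0.8548.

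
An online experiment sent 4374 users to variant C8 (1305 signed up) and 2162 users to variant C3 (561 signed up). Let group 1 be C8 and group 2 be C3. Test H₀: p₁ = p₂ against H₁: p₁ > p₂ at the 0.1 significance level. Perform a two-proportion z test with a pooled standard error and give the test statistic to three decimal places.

z = 3.274

p̂₁ = 1305/4374 ≈ 0.298354, p̂₂ = 561/2162 ≈ 0.259482.
Pooled p̂ = (1305+561)/(4374+2162) = 1866/6536 = 0.285496.
SE = √(p̂(1−p̂)(1/n₁+1/n₂)) = √(0.285496·0.714504·0.000691158) = √(0.000140988) = 0.011874.
z = (0.298354 − 0.259482)/0.011874 = 0.038872/0.011874 = 3.274.
p-value = P(Z > 3.274) ≈ 0.0005. With α = 0.1, reject H₀.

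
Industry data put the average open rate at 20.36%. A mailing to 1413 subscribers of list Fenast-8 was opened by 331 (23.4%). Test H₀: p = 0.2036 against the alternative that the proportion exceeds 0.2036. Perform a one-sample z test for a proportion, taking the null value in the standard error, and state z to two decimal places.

z = 2.86

p̂ = 331/1413 = 0.23425.
SE = √(p₀(1−p₀)/n) = √(0.16215/1413) = 0.01071.
z = (0.23425 − 0.2036)/0.01071 = 0.03065/0.01071 = 2.86.
p-value = P(Z > 2.862) ≈ 0.0021.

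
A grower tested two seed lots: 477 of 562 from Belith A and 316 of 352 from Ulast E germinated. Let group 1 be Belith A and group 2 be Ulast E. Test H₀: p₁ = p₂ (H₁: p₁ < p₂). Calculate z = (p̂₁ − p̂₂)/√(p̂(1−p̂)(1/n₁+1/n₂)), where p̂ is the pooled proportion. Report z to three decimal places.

z = -2.126

p̂₁ = 477/562 ≈ 0.84875, p̂₂ = 316/352 ≈ 0.89773.
Pooled p̂ = (477+316)/(562+352) = 793/914 = 0.86761.
SE = √(0.114859 × 0.00462027) = 0.02304.
z = (0.84875 − 0.89773)/0.02304 = -0.04898/0.02304 = -2.126.
p-value = P(Z < -2.126) ≈ 0.0168.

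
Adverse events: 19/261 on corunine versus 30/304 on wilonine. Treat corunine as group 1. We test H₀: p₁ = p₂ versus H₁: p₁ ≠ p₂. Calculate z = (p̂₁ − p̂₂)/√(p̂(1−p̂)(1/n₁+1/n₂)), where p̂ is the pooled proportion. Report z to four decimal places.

z = -1.0900

p̂₁ = 19/261 ≈ 0.072797, p̂₂ = 30/304 ≈ 0.098684.
Pooled p̂ = (19+30)/(261+304) = 49/565 = 0.086726.
SE = √(p̂(1−p̂)(1/n₁+1/n₂)) = √(0.086726·0.913274·0.00712089) = √(0.000564005) = 0.023749.
z = (0.072797 − 0.098684)/0.023749 = -0.025887/0.023749 = -1.0900.
p-value = 2·P(Z > 1.090) ≈ 0.2757.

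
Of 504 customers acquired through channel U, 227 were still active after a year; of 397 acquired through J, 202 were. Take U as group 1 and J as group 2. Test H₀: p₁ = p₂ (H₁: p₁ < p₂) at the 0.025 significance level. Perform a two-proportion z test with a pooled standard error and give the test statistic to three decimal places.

z = -1.743

p̂₁ = 227/504 ≈ 0.45040, p̂₂ = 202/397 ≈ 0.50882.
Pooled p̂ = (227+202)/(504+397) = 429/901 = 0.47614.
SE = √(p̂(1−p̂)(1/n₁+1/n₂)) = √(0.47614·0.52386·0.00450302) = √(0.00112319) = 0.03351.
z = (0.45040 − 0.50882)/0.03351 = -0.05842/0.03351 = -1.743.
p-value = P(Z < -1.743) ≈ 0.0407, so at α = 0.025 we fail to reject H₀.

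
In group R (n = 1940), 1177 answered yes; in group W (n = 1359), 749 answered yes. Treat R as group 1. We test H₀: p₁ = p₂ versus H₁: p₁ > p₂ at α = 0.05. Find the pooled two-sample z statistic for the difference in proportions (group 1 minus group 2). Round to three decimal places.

p̂₁ = 1177/1940 ≈ 0.60670, p̂₂ = 749/1359 ≈ 0.55114.
Pooled p̂ = (1177+749)/(1940+1359) = 1926/3299 = 0.58381.
SE = √(0.242975 × 0.0012513) = 0.01744.
z = (0.60670 − 0.55114)/0.01744 = 0.05556/0.01744 = 3.186.
p-value = P(Z > 3.186) ≈ 0.0007; since p < α = 0.05, reject H₀.

z = 3.186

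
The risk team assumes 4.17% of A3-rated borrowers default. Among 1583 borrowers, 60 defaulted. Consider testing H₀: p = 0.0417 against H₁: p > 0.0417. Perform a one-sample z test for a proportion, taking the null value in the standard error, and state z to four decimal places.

p̂ = 60/1583 ≈ 0.037903.
Standard error under H₀: √(0.0417×0.9583/1583) = 0.005024.
z = (0.037903 − 0.0417)/0.005024 = -0.003797/0.005024 = -0.7558.
p-value = P(Z > -0.756) ≈ 0.7751.

z = -0.7558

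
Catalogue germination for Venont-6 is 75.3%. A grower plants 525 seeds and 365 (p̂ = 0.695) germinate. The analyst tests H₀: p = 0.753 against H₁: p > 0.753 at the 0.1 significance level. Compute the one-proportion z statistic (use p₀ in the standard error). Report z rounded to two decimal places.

p̂ = 365/525 = 0.6952.
Under H₀, SE = √(0.753·0.247/525) = √(0.000354269) = 0.0188.
z = (0.6952 − 0.753)/0.0188 = -0.0578/0.0188 = -3.07.
p-value = P(Z > -3.069) ≈ 0.9989. With α = 0.1, fail to reject H₀.

z = -3.07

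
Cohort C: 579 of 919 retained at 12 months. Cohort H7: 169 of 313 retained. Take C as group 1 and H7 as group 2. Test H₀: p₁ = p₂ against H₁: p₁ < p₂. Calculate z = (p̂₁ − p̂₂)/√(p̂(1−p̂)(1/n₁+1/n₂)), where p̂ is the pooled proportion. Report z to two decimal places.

z = 2.82

p̂₁ = 579/919 ≈ 0.6300, p̂₂ = 169/313 ≈ 0.5399.
Pooled p̂ = (579+169)/(919+313) = 748/1232 = 0.6071.
SE = √(0.23852 × 0.00428303) = 0.0320.
z = (0.6300 − 0.5399)/0.0320 = 0.0901/0.0320 = 2.82.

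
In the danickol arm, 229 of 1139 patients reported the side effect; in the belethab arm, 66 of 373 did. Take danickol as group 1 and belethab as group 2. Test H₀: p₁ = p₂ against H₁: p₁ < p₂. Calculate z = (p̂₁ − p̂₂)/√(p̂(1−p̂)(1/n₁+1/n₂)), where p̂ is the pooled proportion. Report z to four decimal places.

p̂₁ = 229/1139 ≈ 0.201054, p̂₂ = 66/373 ≈ 0.176944.
Pooled p̂ = (229+66)/(1139+373) = 295/1512 = 0.195106.
SE = √(0.15704 × 0.00355893) = 0.023641.
z = (0.201054 − 0.176944)/0.023641 = 0.024110/0.023641 = 1.0198.
p-value = P(Z < 1.020) ≈ 0.8461.

z = 1.0198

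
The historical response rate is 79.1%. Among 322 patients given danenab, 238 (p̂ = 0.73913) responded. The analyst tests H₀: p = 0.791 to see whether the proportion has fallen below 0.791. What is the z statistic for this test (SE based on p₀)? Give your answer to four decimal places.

z = -2.2892

p̂ = 238/322 = 0.739130.
Under H₀, SE = √(0.791·0.209/322) = √(0.000513413) = 0.022659.
z = (0.739130 − 0.791)/0.022659 = -0.051870/0.022659 = -2.2892.
p-value = P(Z < -2.289) ≈ 0.0110.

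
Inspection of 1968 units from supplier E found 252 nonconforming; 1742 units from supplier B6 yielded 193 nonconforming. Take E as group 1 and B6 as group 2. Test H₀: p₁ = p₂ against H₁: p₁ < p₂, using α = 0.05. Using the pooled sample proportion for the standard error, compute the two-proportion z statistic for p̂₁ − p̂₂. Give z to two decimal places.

z = 1.61

p̂₁ = 252/1968 ≈ 0.1280, p̂₂ = 193/1742 ≈ 0.1108.
Pooled p̂ = (252+193)/(1968+1742) = 445/3710 = 0.1199.
SE = √(p̂(1−p̂)(1/n₁+1/n₂)) = √(0.1199·0.8801·0.00108218) = √(0.000114234) = 0.0107.
z = (0.1280 − 0.1108)/0.0107 = 0.0172/0.0107 = 1.61.
p-value = P(Z < 1.615) ≈ 0.9468; since p > α = 0.05, fail to reject H₀.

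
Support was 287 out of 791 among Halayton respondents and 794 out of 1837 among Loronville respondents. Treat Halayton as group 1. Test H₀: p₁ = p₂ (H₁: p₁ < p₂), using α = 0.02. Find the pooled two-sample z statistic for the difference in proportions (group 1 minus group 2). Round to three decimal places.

p̂₁ = 287/791 ≈ 0.36283, p̂₂ = 794/1837 ≈ 0.43223.
Pooled p̂ = (287+794)/(791+1837) = 1081/2628 = 0.41134.
SE = √(0.242139 × 0.00180859) = 0.02093.
z = (0.36283 − 0.43223)/0.02093 = -0.06940/0.02093 = -3.316.
p-value = P(Z < -3.316) ≈ 0.0005; since p < α = 0.02, reject H₀.

z = -3.316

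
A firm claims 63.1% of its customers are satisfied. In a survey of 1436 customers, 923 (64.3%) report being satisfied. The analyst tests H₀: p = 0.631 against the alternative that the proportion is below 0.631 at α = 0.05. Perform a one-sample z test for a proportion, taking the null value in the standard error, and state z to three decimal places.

p̂ = 923/1436 = 0.642758.
Under H₀, SE = √(0.631·0.369/1436) = √(0.000162144) = 0.012734.
z = (0.642758 − 0.631)/0.012734 = 0.011758/0.012734 = 0.923.
p-value = P(Z < 0.923) ≈ 0.8221, so at α = 0.05 we fail to reject H₀.

z = 0.923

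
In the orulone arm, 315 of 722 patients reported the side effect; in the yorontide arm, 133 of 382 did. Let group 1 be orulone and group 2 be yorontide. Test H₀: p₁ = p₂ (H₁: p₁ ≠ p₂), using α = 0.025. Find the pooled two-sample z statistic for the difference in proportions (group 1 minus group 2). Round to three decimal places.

p̂₁ = 315/722 ≈ 0.43629, p̂₂ = 133/382 ≈ 0.34817.
Pooled p̂ = (315+133)/(722+382) = 448/1104 = 0.40580.
SE = √(0.241126 × 0.00400284) = 0.03107.
z = (0.43629 − 0.34817)/0.03107 = 0.08812/0.03107 = 2.836.
Two-sided p-value ≈ 2·Φ(−2.836) = 0.0046, so at α = 0.025 we reject H₀.

z = 2.836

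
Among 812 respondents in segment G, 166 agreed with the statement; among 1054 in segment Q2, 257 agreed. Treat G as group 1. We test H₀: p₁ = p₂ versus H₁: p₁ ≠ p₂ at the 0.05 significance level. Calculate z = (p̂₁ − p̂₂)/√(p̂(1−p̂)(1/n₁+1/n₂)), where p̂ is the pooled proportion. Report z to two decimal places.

p̂₁ = 166/812 = 0.20443, p̂₂ = 257/1054 = 0.24383.
Pooled p̂ = (166+257)/(812+1054) = 423/1866 = 0.22669.
SE = √(p̂(1−p̂)(1/n₁+1/n₂)) = √(0.22669·0.77331·0.00218029) = √(0.000382207) = 0.01955.
z = (0.20443 − 0.24383)/0.01955 = -0.03940/0.01955 = -2.02.
p-value = 2·P(Z > 2.015) ≈ 0.0439; since p < α = 0.05, reject H₀.

z = -2.02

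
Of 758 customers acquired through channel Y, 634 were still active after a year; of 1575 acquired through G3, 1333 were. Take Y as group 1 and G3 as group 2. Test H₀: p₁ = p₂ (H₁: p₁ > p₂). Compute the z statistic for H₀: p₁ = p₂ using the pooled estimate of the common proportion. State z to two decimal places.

p̂₁ = 634/758 = 0.83641, p̂₂ = 1333/1575 = 0.84635.
Pooled p̂ = (634+1333)/(758+1575) = 1967/2333 = 0.84312.
SE = √(0.132268 × 0.00195418) = 0.01608.
z = (0.83641 − 0.84635)/0.01608 = -0.00994/0.01608 = -0.62.

z = -0.62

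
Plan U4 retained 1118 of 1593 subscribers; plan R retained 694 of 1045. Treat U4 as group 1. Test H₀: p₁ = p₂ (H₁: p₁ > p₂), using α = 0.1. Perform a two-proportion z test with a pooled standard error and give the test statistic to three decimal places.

p̂₁ = 1118/1593 ≈ 0.701820, p̂₂ = 694/1045 ≈ 0.664115.
Pooled p̂ = (1118+694)/(1593+1045) = 1812/2638 = 0.686884.
SE = √(0.215074 × 0.00158468) = 0.018461.
z = (0.701820 − 0.664115)/0.018461 = 0.037705/0.018461 = 2.042.
p-value = P(Z > 2.042) ≈ 0.0206, so at α = 0.1 we reject H₀.

z = 2.042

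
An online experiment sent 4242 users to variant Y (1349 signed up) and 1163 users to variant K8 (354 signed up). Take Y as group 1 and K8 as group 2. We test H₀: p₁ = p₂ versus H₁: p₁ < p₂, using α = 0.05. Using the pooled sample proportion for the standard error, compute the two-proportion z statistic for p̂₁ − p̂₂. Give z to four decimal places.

p̂₁ = 1349/4242 = 0.318010, p̂₂ = 354/1163 = 0.304385.
Pooled p̂ = (1349+354)/(4242+1163) = 1703/5405 = 0.315079.
SE = √(p̂(1−p̂)(1/n₁+1/n₂)) = √(0.315079·0.684921·0.00109558) = √(0.000236431) = 0.015376.
z = (0.318010 − 0.304385)/0.015376 = 0.013625/0.015376 = 0.8861.
p-value = P(Z < 0.886) ≈ 0.8122. With α = 0.05, fail to reject H₀.

z = 0.8861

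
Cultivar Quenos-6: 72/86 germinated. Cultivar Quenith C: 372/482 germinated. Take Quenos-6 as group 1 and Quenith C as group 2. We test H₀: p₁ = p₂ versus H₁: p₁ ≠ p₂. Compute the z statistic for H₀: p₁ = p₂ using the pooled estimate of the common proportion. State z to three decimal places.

p̂₁ = 72/86 ≈ 0.83721, p̂₂ = 372/482 ≈ 0.77178.
Pooled p̂ = (72+372)/(86+482) = 444/568 = 0.78169.
SE = √(p̂(1−p̂)(1/n₁+1/n₂)) = √(0.78169·0.21831·0.0137026) = √(0.00233836) = 0.04836.
z = (0.83721 − 0.77178)/0.04836 = 0.06543/0.04836 = 1.353.

z = 1.353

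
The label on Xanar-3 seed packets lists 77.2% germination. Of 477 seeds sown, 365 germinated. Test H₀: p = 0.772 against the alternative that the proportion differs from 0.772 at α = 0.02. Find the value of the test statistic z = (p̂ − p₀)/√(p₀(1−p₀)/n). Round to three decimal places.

z = -0.354

p̂ = 365/477 ≈ 0.76520.
Standard error under H₀: √(0.772×0.228/477) = 0.01921.
z = (0.76520 − 0.772)/0.01921 = -0.00680/0.01921 = -0.354.
Two-sided p-value ≈ 2·Φ(−0.354) = 0.7233, so at α = 0.02 we fail to reject H₀.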